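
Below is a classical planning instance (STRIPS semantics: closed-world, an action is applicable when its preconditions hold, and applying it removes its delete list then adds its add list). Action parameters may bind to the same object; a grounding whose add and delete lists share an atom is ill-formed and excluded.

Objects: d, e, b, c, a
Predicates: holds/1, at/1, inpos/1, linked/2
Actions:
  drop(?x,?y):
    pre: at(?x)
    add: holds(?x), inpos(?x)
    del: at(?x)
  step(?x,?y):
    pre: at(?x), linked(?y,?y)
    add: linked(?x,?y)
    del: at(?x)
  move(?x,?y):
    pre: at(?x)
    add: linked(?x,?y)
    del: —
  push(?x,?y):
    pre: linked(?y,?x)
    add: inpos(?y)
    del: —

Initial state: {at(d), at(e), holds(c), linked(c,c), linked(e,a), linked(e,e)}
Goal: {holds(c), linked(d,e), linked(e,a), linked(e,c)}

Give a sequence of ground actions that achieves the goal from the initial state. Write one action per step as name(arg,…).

1. step(d,e)  →  {at(e), holds(c), linked(c,c), linked(d,e), linked(e,a), linked(e,e)}
2. step(e,c)  →  {holds(c), linked(c,c), linked(d,e), linked(e,a), linked(e,c), linked(e,e)}

step(d,e); step(e,c)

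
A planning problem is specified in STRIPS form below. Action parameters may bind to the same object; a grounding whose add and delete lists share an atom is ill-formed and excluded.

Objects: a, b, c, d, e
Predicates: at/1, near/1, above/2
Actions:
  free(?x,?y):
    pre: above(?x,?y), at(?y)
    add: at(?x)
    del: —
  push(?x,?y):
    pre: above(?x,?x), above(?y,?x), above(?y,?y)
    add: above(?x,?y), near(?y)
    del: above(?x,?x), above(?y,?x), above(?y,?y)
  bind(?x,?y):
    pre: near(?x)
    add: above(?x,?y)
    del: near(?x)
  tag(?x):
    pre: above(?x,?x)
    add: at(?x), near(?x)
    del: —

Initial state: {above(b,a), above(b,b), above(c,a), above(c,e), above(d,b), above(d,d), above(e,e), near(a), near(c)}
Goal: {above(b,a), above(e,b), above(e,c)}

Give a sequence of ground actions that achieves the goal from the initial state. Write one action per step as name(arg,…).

1. bind(c,c)  →  {above(b,a), above(b,b), above(c,a), above(c,c), above(c,e), above(d,b), above(d,d), above(e,e), near(a)}
2. tag(e)  →  {above(b,a), above(b,b), above(c,a), above(c,c), above(c,e), above(d,b), above(d,d), above(e,e), at(e), near(a), near(e)}
3. push(e,c)  →  {above(b,a), above(b,b), above(c,a), above(d,b), above(d,d), above(e,c), at(e), near(a), near(c), near(e)}
4. bind(e,b)  →  {above(b,a), above(b,b), above(c,a), above(d,b), above(d,d), above(e,b), above(e,c), at(e), near(a), near(c)}

bind(c,c); tag(e); push(e,c); bind(e,b)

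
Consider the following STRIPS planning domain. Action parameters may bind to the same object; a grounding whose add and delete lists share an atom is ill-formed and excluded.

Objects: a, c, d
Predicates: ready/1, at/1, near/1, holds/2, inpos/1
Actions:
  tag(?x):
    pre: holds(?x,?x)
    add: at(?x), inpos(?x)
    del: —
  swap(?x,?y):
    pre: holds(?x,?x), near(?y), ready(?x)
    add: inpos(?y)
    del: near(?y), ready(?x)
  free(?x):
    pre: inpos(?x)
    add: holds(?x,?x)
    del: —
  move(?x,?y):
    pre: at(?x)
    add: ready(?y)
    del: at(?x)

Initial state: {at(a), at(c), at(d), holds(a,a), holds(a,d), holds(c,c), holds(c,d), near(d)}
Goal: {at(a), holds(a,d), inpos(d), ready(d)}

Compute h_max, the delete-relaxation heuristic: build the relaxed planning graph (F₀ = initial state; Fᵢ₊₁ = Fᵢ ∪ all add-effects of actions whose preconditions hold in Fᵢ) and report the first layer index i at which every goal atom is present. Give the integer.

F0 = init (8 atoms)
F1 = F0 ∪ {inpos(a), inpos(c), ready(a), ready(c), ready(d)}  (13 atoms)
F2 = F1 ∪ {inpos(d)}  (14 atoms)
goal ⊆ F2  ⇒  h_max = 2

2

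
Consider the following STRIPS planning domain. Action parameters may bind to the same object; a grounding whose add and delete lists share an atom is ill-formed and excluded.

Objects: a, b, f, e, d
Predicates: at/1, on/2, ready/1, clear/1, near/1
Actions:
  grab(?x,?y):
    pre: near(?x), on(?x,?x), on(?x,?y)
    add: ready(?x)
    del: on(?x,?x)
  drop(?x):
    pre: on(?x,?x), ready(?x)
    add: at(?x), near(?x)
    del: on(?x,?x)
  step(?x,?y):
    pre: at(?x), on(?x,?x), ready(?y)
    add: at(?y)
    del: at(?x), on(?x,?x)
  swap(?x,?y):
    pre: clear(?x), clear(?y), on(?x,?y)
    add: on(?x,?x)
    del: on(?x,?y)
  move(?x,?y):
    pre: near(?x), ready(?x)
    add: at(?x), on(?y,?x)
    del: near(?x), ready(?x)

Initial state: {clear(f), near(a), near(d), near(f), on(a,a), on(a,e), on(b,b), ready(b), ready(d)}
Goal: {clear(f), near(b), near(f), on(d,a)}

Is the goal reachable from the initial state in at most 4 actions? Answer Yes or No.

1. grab(a,a)  →  {clear(f), near(a), near(d), near(f), on(a,e), on(b,b), ready(a), ready(b), ready(d)}
2. drop(b)  →  {at(b), clear(f), near(a), near(b), near(d), near(f), on(a,e), ready(a), ready(b), ready(d)}
3. move(a,d)  →  {at(a), at(b), clear(f), near(b), near(d), near(f), on(a,e), on(d,a), ready(b), ready(d)}
optimal plan length = 3; 3 ≤ 4

Yes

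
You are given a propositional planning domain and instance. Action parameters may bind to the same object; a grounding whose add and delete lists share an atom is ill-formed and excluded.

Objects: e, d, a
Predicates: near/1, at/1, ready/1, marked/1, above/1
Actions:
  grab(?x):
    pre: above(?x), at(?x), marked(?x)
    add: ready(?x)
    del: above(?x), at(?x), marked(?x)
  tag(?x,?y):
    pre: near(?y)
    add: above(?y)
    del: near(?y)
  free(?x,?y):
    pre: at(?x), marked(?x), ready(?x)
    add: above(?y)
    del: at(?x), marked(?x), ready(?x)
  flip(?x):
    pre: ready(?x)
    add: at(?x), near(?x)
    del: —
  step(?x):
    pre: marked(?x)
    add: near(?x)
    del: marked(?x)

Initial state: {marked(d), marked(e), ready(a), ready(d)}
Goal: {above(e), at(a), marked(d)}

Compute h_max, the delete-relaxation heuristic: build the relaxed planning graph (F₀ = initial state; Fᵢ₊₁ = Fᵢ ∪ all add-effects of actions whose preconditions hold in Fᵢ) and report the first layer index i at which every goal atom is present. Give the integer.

2

F0 = init (4 atoms)
F1 = F0 ∪ {at(a), at(d), near(a), near(d), near(e)}  (9 atoms)
F2 = F1 ∪ {above(a), above(d), above(e)}  (12 atoms)
goal ⊆ F2  ⇒  h_max = 2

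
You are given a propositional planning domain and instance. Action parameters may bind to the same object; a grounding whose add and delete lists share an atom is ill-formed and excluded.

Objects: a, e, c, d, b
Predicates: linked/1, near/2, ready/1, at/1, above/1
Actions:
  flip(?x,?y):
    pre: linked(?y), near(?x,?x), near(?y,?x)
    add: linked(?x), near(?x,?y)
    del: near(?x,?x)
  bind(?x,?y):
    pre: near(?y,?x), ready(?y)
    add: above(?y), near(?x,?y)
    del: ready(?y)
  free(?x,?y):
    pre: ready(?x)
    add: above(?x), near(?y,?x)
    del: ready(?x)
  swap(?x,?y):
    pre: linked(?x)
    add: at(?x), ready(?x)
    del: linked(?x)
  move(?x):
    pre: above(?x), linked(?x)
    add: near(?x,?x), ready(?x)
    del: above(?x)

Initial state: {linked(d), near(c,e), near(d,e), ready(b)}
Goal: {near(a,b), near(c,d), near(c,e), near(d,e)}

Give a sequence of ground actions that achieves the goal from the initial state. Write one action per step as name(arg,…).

free(b,a); swap(d,a); free(d,c)

1. free(b,a)  →  {above(b), linked(d), near(a,b), near(c,e), near(d,e)}
2. swap(d,a)  →  {above(b), at(d), near(a,b), near(c,e), near(d,e), ready(d)}
3. free(d,c)  →  {above(b), above(d), at(d), near(a,b), near(c,d), near(c,e), near(d,e)}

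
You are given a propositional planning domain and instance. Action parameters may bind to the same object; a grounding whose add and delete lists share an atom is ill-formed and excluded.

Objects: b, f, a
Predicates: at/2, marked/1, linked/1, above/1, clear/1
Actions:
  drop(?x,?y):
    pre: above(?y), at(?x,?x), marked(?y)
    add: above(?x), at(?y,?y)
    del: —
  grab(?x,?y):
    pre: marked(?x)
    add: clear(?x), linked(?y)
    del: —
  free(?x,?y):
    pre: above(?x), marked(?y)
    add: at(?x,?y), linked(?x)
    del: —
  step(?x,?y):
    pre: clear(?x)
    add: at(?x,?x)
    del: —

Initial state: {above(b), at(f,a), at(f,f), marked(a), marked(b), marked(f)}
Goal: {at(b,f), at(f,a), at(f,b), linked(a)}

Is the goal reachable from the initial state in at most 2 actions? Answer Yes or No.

1. drop(f,b)  →  {above(b), above(f), at(b,b), at(f,a), at(f,f), marked(a), marked(b), marked(f)}
2. grab(b,a)  →  {above(b), above(f), at(b,b), at(f,a), at(f,f), clear(b), linked(a), marked(a), marked(b), marked(f)}
3. free(b,f)  →  {above(b), above(f), at(b,b), at(b,f), at(f,a), at(f,f), clear(b), linked(a), linked(b), marked(a), marked(b), marked(f)}
4. free(f,b)  →  {above(b), above(f), at(b,b), at(b,f), at(f,a), at(f,b), at(f,f), clear(b), linked(a), linked(b), linked(f), marked(a), marked(b), marked(f)}
optimal plan length = 4; 4 > 2

No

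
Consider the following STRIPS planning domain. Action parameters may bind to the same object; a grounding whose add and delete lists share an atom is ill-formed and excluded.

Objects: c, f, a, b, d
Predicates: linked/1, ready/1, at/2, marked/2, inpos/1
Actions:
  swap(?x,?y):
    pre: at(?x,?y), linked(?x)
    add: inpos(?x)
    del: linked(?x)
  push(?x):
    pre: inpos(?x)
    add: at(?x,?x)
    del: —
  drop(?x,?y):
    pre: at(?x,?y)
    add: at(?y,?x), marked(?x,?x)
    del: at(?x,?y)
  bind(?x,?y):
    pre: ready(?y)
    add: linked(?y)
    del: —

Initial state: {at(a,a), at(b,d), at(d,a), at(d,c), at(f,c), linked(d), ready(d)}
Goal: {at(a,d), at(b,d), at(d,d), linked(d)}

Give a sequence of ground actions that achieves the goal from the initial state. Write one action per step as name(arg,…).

swap(d,c); push(d); drop(d,a); bind(c,d)

1. swap(d,c)  →  {at(a,a), at(b,d), at(d,a), at(d,c), at(f,c), inpos(d), ready(d)}
2. push(d)  →  {at(a,a), at(b,d), at(d,a), at(d,c), at(d,d), at(f,c), inpos(d), ready(d)}
3. drop(d,a)  →  {at(a,a), at(a,d), at(b,d), at(d,c), at(d,d), at(f,c), inpos(d), marked(d,d), ready(d)}
4. bind(c,d)  →  {at(a,a), at(a,d), at(b,d), at(d,c), at(d,d), at(f,c), inpos(d), linked(d), marked(d,d), ready(d)}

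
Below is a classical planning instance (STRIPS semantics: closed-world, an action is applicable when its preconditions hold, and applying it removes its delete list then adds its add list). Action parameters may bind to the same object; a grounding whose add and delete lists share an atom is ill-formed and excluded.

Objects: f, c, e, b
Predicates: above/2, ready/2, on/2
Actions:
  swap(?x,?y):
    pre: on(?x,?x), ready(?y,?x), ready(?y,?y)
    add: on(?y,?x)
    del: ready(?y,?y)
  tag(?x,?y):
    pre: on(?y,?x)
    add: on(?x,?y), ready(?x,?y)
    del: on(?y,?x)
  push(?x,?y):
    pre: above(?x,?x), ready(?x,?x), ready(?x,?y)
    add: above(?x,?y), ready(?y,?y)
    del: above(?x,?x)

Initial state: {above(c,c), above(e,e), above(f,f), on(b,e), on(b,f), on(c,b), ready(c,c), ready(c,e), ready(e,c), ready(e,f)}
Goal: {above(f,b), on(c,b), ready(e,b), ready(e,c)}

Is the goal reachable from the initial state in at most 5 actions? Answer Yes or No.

1. tag(f,b)  →  {above(c,c), above(e,e), above(f,f), on(b,e), on(c,b), on(f,b), ready(c,c), ready(c,e), ready(e,c), ready(e,f), ready(f,b)}
2. tag(e,b)  →  {above(c,c), above(e,e), above(f,f), on(c,b), on(e,b), on(f,b), ready(c,c), ready(c,e), ready(e,b), ready(e,c), ready(e,f), ready(f,b)}
3. push(c,e)  →  {above(c,e), above(e,e), above(f,f), on(c,b), on(e,b), on(f,b), ready(c,c), ready(c,e), ready(e,b), ready(e,c), ready(e,e), ready(e,f), ready(f,b)}
4. push(e,f)  →  {above(c,e), above(e,f), above(f,f), on(c,b), on(e,b), on(f,b), ready(c,c), ready(c,e), ready(e,b), ready(e,c), ready(e,e), ready(e,f), ready(f,b), ready(f,f)}
5. push(f,b)  →  {above(c,e), above(e,f), above(f,b), on(c,b), on(e,b), on(f,b), ready(b,b), ready(c,c), ready(c,e), ready(e,b), ready(e,c), ready(e,e), ready(e,f), ready(f,b), ready(f,f)}
optimal plan length = 5; 5 ≤ 5

Yes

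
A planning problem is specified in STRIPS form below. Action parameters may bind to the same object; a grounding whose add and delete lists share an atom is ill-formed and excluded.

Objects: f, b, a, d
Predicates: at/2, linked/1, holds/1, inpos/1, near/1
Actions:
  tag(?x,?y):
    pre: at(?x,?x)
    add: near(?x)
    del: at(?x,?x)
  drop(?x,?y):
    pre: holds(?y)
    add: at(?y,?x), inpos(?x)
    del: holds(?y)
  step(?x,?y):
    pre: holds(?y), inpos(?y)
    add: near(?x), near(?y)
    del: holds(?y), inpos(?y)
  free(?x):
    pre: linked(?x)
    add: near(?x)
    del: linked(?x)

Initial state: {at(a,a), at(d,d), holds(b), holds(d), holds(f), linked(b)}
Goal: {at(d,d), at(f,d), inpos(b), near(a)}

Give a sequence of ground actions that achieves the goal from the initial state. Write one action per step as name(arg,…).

tag(a,f); drop(b,b); drop(d,f)

1. tag(a,f)  →  {at(d,d), holds(b), holds(d), holds(f), linked(b), near(a)}
2. drop(b,b)  →  {at(b,b), at(d,d), holds(d), holds(f), inpos(b), linked(b), near(a)}
3. drop(d,f)  →  {at(b,b), at(d,d), at(f,d), holds(d), inpos(b), inpos(d), linked(b), near(a)}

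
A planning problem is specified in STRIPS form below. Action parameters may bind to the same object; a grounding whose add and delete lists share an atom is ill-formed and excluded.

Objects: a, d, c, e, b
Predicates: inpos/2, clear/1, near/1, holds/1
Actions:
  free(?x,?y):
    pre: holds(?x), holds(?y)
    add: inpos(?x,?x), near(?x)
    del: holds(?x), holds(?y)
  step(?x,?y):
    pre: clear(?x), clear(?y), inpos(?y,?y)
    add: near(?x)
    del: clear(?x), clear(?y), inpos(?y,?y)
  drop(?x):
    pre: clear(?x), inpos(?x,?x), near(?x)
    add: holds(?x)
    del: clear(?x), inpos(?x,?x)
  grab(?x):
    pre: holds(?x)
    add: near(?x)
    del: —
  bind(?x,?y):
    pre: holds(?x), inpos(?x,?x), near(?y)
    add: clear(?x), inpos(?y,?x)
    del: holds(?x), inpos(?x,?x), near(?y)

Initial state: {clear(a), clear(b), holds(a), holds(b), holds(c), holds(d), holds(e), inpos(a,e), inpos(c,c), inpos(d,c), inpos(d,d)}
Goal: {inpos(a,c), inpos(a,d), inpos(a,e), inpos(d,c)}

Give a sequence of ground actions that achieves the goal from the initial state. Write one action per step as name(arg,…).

free(a,a); bind(d,a); step(a,a); bind(c,a)

1. free(a,a)  →  {clear(a), clear(b), holds(b), holds(c), holds(d), holds(e), inpos(a,a), inpos(a,e), inpos(c,c), inpos(d,c), inpos(d,d), near(a)}
2. bind(d,a)  →  {clear(a), clear(b), clear(d), holds(b), holds(c), holds(e), inpos(a,a), inpos(a,d), inpos(a,e), inpos(c,c), inpos(d,c)}
3. step(a,a)  →  {clear(b), clear(d), holds(b), holds(c), holds(e), inpos(a,d), inpos(a,e), inpos(c,c), inpos(d,c), near(a)}
4. bind(c,a)  →  {clear(b), clear(c), clear(d), holds(b), holds(e), inpos(a,c), inpos(a,d), inpos(a,e), inpos(d,c)}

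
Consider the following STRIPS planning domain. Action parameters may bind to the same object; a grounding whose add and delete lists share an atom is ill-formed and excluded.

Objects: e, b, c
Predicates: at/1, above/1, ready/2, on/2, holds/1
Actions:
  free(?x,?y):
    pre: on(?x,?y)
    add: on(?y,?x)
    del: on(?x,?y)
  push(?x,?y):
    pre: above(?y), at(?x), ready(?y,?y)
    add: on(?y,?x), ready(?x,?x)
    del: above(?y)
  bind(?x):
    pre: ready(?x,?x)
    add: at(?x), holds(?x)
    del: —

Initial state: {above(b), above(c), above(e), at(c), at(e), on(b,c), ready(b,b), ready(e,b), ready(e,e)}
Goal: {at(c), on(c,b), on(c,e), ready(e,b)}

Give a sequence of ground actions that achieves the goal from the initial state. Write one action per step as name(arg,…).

1. free(b,c)  →  {above(b), above(c), above(e), at(c), at(e), on(c,b), ready(b,b), ready(e,b), ready(e,e)}
2. push(c,e)  →  {above(b), above(c), at(c), at(e), on(c,b), on(e,c), ready(b,b), ready(c,c), ready(e,b), ready(e,e)}
3. free(e,c)  →  {above(b), above(c), at(c), at(e), on(c,b), on(c,e), ready(b,b), ready(c,c), ready(e,b), ready(e,e)}

free(b,c); push(c,e); free(e,c)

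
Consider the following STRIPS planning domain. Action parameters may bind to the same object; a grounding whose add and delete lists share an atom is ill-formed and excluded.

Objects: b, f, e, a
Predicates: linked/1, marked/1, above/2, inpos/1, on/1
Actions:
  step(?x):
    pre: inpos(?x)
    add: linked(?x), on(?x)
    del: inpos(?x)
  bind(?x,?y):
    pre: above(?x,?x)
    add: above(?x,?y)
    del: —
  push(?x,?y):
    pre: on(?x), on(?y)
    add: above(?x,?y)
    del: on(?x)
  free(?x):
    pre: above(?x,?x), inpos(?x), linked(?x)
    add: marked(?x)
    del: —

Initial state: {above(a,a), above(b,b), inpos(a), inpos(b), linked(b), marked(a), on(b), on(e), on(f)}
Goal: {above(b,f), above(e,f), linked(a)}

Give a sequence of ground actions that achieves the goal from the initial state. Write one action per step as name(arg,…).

step(a); bind(b,f); push(e,f)

1. step(a)  →  {above(a,a), above(b,b), inpos(b), linked(a), linked(b), marked(a), on(a), on(b), on(e), on(f)}
2. bind(b,f)  →  {above(a,a), above(b,b), above(b,f), inpos(b), linked(a), linked(b), marked(a), on(a), on(b), on(e), on(f)}
3. push(e,f)  →  {above(a,a), above(b,b), above(b,f), above(e,f), inpos(b), linked(a), linked(b), marked(a), on(a), on(b), on(f)}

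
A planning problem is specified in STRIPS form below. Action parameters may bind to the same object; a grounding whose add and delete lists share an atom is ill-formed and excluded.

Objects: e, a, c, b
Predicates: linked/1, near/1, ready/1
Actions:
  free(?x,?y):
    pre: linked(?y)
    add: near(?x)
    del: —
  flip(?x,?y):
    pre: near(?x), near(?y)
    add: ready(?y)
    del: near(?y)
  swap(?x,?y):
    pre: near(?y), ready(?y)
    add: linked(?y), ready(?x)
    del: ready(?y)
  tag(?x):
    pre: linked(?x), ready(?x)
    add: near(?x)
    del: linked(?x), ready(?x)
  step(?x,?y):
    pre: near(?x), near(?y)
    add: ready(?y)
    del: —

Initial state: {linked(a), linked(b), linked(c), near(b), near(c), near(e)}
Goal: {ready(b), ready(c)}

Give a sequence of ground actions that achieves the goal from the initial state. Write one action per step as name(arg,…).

1. flip(e,c)  →  {linked(a), linked(b), linked(c), near(b), near(e), ready(c)}
2. flip(e,b)  →  {linked(a), linked(b), linked(c), near(e), ready(b), ready(c)}

flip(e,c); flip(e,b)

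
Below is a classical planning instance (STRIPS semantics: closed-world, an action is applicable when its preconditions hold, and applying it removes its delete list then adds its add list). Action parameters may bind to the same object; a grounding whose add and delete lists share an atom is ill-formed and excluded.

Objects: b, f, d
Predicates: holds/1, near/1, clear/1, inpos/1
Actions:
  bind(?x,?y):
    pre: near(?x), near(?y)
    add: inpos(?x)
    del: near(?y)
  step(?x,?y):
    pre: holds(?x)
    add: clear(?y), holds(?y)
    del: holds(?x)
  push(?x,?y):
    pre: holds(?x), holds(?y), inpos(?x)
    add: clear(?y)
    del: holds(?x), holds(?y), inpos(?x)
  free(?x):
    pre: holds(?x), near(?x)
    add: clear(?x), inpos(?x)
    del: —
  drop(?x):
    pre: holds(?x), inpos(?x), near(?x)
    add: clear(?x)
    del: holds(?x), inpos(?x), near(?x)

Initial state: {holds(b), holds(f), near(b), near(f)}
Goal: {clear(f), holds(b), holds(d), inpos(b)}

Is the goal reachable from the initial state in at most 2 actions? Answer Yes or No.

No

1. bind(b,b)  →  {holds(b), holds(f), inpos(b), near(f)}
2. free(f)  →  {clear(f), holds(b), holds(f), inpos(b), inpos(f), near(f)}
3. step(f,d)  →  {clear(d), clear(f), holds(b), holds(d), inpos(b), inpos(f), near(f)}
optimal plan length = 3; 3 > 2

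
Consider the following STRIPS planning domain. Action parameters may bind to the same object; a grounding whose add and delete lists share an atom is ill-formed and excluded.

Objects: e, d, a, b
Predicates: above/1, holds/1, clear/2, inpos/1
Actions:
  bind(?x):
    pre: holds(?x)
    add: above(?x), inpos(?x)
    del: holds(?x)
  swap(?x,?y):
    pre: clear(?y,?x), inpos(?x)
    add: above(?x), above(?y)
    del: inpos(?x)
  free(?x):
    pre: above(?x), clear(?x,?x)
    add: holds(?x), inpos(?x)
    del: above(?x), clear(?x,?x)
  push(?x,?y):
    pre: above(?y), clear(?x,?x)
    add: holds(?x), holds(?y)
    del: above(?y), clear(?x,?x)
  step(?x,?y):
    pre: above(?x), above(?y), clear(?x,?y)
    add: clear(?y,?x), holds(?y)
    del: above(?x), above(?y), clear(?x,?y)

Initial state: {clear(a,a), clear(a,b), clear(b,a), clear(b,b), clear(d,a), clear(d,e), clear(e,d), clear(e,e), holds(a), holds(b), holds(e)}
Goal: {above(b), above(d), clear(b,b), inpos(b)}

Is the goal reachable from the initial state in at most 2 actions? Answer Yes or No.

1. bind(e)  →  {above(e), clear(a,a), clear(a,b), clear(b,a), clear(b,b), clear(d,a), clear(d,e), clear(e,d), clear(e,e), holds(a), holds(b), inpos(e)}
2. bind(b)  →  {above(b), above(e), clear(a,a), clear(a,b), clear(b,a), clear(b,b), clear(d,a), clear(d,e), clear(e,d), clear(e,e), holds(a), inpos(b), inpos(e)}
3. swap(e,d)  →  {above(b), above(d), above(e), clear(a,a), clear(a,b), clear(b,a), clear(b,b), clear(d,a), clear(d,e), clear(e,d), clear(e,e), holds(a), inpos(b)}
optimal plan length = 3; 3 > 2

No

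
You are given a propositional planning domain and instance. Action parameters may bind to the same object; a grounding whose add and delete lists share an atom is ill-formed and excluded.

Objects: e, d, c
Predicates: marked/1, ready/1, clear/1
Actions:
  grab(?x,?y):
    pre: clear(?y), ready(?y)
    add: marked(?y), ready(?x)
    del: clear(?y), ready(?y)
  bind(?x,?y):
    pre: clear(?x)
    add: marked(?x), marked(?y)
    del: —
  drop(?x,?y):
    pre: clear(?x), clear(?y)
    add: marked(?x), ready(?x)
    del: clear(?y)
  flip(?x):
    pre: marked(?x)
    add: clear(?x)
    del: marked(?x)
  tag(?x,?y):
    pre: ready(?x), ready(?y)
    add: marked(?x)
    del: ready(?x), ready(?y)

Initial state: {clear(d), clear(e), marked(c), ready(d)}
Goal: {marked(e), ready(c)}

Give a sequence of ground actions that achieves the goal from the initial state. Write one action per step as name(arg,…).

grab(e,d); grab(c,e)

1. grab(e,d)  →  {clear(e), marked(c), marked(d), ready(e)}
2. grab(c,e)  →  {marked(c), marked(d), marked(e), ready(c)}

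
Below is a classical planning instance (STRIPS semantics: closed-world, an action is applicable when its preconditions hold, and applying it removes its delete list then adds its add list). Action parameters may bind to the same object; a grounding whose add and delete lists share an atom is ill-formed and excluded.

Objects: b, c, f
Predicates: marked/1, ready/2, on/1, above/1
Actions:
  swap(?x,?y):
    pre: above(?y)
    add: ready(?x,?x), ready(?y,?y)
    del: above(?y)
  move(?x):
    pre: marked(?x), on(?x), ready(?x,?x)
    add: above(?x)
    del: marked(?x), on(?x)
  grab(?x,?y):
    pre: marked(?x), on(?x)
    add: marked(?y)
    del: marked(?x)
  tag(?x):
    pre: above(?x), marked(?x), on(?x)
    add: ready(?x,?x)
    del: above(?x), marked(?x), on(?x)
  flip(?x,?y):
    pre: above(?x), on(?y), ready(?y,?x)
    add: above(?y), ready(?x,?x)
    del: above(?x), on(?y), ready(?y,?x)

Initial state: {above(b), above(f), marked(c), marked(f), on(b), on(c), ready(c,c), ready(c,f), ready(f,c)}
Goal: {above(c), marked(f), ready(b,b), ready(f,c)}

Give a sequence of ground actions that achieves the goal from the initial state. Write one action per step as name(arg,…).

swap(b,b); move(c)

1. swap(b,b)  →  {above(f), marked(c), marked(f), on(b), on(c), ready(b,b), ready(c,c), ready(c,f), ready(f,c)}
2. move(c)  →  {above(c), above(f), marked(f), on(b), ready(b,b), ready(c,c), ready(c,f), ready(f,c)}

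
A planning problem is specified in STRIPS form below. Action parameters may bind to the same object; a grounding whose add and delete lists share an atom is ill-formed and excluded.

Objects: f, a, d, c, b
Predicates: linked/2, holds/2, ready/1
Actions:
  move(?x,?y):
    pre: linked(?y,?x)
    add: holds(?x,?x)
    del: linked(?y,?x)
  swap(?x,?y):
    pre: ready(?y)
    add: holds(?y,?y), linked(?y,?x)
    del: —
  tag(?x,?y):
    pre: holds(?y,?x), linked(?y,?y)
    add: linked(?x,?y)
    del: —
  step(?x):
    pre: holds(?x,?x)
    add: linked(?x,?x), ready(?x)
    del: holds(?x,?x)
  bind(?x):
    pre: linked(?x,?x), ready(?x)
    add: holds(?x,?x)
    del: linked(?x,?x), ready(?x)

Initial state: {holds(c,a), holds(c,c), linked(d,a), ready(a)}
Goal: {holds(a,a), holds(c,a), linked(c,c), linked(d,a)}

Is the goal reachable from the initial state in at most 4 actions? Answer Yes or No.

Yes

1. swap(f,a)  →  {holds(a,a), holds(c,a), holds(c,c), linked(a,f), linked(d,a), ready(a)}
2. step(c)  →  {holds(a,a), holds(c,a), linked(a,f), linked(c,c), linked(d,a), ready(a), ready(c)}
optimal plan length = 2; 2 ≤ 4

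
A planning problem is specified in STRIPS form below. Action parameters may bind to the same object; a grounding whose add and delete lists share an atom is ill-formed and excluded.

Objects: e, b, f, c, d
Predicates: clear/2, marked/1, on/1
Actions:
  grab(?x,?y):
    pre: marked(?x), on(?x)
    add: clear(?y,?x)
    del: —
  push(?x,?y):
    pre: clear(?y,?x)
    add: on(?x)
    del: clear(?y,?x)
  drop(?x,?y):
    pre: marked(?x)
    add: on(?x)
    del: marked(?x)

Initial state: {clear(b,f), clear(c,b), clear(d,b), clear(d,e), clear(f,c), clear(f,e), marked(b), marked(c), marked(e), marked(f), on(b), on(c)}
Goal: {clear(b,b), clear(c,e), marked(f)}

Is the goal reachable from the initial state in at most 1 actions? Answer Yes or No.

No

1. grab(b,b)  →  {clear(b,b), clear(b,f), clear(c,b), clear(d,b), clear(d,e), clear(f,c), clear(f,e), marked(b), marked(c), marked(e), marked(f), on(b), on(c)}
2. push(e,f)  →  {clear(b,b), clear(b,f), clear(c,b), clear(d,b), clear(d,e), clear(f,c), marked(b), marked(c), marked(e), marked(f), on(b), on(c), on(e)}
3. grab(e,c)  →  {clear(b,b), clear(b,f), clear(c,b), clear(c,e), clear(d,b), clear(d,e), clear(f,c), marked(b), marked(c), marked(e), marked(f), on(b), on(c), on(e)}
optimal plan length = 3; 3 > 1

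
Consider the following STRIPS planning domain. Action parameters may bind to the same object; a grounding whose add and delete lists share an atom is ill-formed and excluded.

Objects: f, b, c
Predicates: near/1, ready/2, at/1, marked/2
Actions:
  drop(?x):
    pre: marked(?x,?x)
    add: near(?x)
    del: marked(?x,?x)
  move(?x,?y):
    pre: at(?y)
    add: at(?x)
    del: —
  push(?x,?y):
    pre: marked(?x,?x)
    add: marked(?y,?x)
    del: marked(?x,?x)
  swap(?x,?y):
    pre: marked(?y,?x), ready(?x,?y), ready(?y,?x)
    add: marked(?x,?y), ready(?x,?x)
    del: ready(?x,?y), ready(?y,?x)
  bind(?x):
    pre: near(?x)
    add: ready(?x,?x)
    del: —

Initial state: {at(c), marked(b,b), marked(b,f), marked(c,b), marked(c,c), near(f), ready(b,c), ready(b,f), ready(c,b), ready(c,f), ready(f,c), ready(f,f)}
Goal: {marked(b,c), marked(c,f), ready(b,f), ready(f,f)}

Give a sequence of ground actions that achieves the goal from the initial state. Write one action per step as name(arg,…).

push(c,f); swap(b,c); swap(c,f)

1. push(c,f)  →  {at(c), marked(b,b), marked(b,f), marked(c,b), marked(f,c), near(f), ready(b,c), ready(b,f), ready(c,b), ready(c,f), ready(f,c), ready(f,f)}
2. swap(b,c)  →  {at(c), marked(b,b), marked(b,c), marked(b,f), marked(c,b), marked(f,c), near(f), ready(b,b), ready(b,f), ready(c,f), ready(f,c), ready(f,f)}
3. swap(c,f)  →  {at(c), marked(b,b), marked(b,c), marked(b,f), marked(c,b), marked(c,f), marked(f,c), near(f), ready(b,b), ready(b,f), ready(c,c), ready(f,f)}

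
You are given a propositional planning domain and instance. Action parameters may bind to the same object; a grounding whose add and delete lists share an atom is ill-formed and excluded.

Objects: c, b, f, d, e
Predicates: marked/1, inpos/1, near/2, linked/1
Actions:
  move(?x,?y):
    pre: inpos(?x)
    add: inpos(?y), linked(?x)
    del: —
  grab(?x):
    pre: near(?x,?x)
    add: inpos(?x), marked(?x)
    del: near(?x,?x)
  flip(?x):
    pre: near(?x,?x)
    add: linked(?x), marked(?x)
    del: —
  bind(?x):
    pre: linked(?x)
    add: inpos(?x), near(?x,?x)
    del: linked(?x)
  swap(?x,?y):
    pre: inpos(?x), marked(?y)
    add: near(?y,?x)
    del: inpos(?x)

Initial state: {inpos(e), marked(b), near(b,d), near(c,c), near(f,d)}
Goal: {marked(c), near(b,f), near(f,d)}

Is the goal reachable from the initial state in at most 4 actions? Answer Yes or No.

Yes

1. move(e,f)  →  {inpos(e), inpos(f), linked(e), marked(b), near(b,d), near(c,c), near(f,d)}
2. grab(c)  →  {inpos(c), inpos(e), inpos(f), linked(e), marked(b), marked(c), near(b,d), near(f,d)}
3. swap(f,b)  →  {inpos(c), inpos(e), linked(e), marked(b), marked(c), near(b,d), near(b,f), near(f,d)}
optimal plan length = 3; 3 ≤ 4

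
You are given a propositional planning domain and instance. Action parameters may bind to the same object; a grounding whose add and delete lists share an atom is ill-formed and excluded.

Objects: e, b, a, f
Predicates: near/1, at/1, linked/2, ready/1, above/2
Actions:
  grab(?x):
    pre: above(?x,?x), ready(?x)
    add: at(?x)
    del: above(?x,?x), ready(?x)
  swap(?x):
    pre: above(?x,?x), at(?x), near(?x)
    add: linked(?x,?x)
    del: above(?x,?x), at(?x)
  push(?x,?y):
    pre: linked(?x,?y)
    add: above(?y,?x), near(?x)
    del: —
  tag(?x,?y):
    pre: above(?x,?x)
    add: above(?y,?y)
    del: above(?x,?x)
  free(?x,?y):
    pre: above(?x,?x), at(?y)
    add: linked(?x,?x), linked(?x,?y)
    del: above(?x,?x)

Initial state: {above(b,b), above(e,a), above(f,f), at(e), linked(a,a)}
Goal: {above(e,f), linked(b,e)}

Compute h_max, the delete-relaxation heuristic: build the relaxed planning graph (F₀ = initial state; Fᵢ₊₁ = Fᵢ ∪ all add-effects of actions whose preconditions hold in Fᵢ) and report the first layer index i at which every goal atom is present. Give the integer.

F0 = init (5 atoms)
F1 = F0 ∪ {above(a,a), above(e,e), linked(b,b), linked(b,e), linked(f,e), linked(f,f), near(a)}  (12 atoms)
F2 = F1 ∪ {above(e,b), above(e,f), linked(a,e), linked(e,e), near(b), near(f)}  (18 atoms)
goal ⊆ F2  ⇒  h_max = 2

2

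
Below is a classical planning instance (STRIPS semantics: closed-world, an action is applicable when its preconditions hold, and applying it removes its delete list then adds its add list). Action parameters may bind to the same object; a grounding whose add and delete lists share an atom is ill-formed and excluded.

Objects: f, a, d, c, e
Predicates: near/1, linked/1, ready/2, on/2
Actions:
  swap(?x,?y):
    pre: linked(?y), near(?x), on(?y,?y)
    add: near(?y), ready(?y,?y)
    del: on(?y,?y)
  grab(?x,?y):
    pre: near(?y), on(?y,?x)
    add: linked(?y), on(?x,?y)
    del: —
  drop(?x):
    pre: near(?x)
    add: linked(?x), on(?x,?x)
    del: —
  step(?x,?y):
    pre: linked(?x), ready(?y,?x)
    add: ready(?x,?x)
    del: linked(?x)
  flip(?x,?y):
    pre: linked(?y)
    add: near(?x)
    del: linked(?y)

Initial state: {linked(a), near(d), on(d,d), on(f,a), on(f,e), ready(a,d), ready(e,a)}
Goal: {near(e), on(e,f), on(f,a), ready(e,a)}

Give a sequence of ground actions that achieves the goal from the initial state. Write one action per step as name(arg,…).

flip(f,a); grab(e,f); flip(e,f)

1. flip(f,a)  →  {near(d), near(f), on(d,d), on(f,a), on(f,e), ready(a,d), ready(e,a)}
2. grab(e,f)  →  {linked(f), near(d), near(f), on(d,d), on(e,f), on(f,a), on(f,e), ready(a,d), ready(e,a)}
3. flip(e,f)  →  {near(d), near(e), near(f), on(d,d), on(e,f), on(f,a), on(f,e), ready(a,d), ready(e,a)}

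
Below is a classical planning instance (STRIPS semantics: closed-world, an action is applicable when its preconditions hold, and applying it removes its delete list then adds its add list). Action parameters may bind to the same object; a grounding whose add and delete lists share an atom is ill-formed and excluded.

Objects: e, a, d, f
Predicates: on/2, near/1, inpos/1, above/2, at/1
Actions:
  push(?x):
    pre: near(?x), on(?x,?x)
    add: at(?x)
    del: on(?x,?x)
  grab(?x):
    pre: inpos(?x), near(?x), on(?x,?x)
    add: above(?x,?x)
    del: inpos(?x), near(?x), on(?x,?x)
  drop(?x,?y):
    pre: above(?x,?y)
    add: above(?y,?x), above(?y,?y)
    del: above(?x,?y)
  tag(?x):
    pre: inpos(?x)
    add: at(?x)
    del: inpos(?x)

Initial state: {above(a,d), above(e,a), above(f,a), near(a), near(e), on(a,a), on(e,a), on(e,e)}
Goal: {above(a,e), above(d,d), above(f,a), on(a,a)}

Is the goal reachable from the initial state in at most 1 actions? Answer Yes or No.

No

1. drop(e,a)  →  {above(a,a), above(a,d), above(a,e), above(f,a), near(a), near(e), on(a,a), on(e,a), on(e,e)}
2. drop(a,d)  →  {above(a,a), above(a,e), above(d,a), above(d,d), above(f,a), near(a), near(e), on(a,a), on(e,a), on(e,e)}
optimal plan length = 2; 2 > 1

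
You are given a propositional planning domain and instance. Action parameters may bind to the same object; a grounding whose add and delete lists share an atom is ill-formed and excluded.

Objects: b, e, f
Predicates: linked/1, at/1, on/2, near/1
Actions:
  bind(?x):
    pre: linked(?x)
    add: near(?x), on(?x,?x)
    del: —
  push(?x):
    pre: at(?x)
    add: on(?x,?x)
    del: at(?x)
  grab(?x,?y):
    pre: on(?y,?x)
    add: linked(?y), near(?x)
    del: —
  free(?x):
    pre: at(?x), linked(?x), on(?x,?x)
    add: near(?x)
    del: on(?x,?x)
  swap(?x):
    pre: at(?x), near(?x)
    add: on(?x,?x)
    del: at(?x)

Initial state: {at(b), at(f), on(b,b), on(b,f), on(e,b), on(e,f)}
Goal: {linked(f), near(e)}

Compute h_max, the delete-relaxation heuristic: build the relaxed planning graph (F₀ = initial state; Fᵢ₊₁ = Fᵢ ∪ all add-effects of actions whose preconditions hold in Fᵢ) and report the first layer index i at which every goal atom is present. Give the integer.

F0 = init (6 atoms)
F1 = F0 ∪ {linked(b), linked(e), near(b), near(f), on(f,f)}  (11 atoms)
F2 = F1 ∪ {linked(f), near(e), on(e,e)}  (14 atoms)
goal ⊆ F2  ⇒  h_max = 2

2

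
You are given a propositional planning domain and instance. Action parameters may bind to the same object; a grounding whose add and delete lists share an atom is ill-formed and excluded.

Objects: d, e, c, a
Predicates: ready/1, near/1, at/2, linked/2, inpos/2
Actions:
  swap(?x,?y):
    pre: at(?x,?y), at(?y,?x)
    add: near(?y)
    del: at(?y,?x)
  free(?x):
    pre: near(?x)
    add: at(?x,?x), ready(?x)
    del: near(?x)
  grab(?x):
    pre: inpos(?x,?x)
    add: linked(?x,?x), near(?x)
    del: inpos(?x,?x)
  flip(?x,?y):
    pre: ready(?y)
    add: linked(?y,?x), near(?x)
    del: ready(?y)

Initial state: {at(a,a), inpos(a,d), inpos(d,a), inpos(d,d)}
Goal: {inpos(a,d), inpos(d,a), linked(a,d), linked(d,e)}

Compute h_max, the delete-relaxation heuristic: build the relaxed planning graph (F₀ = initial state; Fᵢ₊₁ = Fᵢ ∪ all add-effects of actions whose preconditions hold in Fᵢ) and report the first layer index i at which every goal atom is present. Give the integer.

3

F0 = init (4 atoms)
F1 = F0 ∪ {linked(d,d), near(a), near(d)}  (7 atoms)
F2 = F1 ∪ {at(d,d), ready(a), ready(d)}  (10 atoms)
F3 = F2 ∪ {linked(a,a), linked(a,c), linked(a,d), linked(a,e), linked(d,a), linked(d,c), linked(d,e), near(c), near(e)}  (19 atoms)
goal ⊆ F3  ⇒  h_max = 3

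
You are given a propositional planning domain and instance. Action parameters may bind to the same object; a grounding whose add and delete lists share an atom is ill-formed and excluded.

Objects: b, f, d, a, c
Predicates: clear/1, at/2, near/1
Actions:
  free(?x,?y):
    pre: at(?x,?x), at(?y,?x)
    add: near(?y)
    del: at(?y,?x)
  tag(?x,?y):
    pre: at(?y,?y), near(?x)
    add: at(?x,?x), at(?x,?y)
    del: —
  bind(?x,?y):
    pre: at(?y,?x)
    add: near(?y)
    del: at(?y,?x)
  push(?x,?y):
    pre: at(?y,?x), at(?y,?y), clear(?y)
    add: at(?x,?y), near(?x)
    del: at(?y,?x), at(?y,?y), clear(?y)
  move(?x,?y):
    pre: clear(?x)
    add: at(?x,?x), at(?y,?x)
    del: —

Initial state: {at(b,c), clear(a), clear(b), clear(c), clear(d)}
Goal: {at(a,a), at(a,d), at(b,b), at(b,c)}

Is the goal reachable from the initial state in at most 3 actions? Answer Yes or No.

1. move(b,b)  →  {at(b,b), at(b,c), clear(a), clear(b), clear(c), clear(d)}
2. move(d,a)  →  {at(a,d), at(b,b), at(b,c), at(d,d), clear(a), clear(b), clear(c), clear(d)}
3. move(a,b)  →  {at(a,a), at(a,d), at(b,a), at(b,b), at(b,c), at(d,d), clear(a), clear(b), clear(c), clear(d)}
optimal plan length = 3; 3 ≤ 3

Yes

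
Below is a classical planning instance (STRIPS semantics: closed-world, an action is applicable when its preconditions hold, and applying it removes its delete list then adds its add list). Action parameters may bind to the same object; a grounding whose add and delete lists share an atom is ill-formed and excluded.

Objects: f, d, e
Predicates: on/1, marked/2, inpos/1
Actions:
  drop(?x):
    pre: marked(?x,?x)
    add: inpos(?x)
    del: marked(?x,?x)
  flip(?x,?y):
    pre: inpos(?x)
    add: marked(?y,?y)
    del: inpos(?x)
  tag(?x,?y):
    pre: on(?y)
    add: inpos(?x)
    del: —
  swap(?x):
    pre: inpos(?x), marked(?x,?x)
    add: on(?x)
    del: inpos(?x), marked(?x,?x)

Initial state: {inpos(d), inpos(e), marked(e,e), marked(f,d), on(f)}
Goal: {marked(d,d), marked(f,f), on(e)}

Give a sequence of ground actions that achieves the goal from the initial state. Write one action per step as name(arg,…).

1. flip(d,f)  →  {inpos(e), marked(e,e), marked(f,d), marked(f,f), on(f)}
2. flip(e,d)  →  {marked(d,d), marked(e,e), marked(f,d), marked(f,f), on(f)}
3. tag(e,f)  →  {inpos(e), marked(d,d), marked(e,e), marked(f,d), marked(f,f), on(f)}
4. swap(e)  →  {marked(d,d), marked(f,d), marked(f,f), on(e), on(f)}

flip(d,f); flip(e,d); tag(e,f); swap(e)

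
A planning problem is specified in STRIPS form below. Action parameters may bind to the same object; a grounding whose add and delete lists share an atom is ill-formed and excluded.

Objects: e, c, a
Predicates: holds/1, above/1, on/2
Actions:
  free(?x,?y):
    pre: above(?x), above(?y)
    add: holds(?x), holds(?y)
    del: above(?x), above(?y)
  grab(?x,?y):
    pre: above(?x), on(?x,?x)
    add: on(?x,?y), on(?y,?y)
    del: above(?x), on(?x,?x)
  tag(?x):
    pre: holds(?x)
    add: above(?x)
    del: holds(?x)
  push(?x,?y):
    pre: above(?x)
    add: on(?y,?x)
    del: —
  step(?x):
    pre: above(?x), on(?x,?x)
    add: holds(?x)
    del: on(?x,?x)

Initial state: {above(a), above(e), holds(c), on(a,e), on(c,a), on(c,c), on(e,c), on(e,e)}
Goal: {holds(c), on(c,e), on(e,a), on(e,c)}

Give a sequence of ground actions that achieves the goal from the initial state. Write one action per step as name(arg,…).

1. push(e,c)  →  {above(a), above(e), holds(c), on(a,e), on(c,a), on(c,c), on(c,e), on(e,c), on(e,e)}
2. grab(e,a)  →  {above(a), holds(c), on(a,a), on(a,e), on(c,a), on(c,c), on(c,e), on(e,a), on(e,c)}

push(e,c); grab(e,a)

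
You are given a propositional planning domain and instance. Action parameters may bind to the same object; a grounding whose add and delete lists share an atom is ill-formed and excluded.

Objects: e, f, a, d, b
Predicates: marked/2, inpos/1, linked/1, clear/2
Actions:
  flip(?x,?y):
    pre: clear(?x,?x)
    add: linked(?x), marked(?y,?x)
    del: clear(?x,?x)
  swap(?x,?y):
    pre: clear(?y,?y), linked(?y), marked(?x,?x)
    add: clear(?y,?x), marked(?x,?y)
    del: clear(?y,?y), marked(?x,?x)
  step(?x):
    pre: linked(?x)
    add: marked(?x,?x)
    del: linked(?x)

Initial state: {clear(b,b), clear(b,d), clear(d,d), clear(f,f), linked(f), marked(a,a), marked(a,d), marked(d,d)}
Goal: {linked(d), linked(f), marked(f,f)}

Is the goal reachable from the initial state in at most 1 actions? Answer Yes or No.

1. flip(f,f)  →  {clear(b,b), clear(b,d), clear(d,d), linked(f), marked(a,a), marked(a,d), marked(d,d), marked(f,f)}
2. flip(d,e)  →  {clear(b,b), clear(b,d), linked(d), linked(f), marked(a,a), marked(a,d), marked(d,d), marked(e,d), marked(f,f)}
optimal plan length = 2; 2 > 1

No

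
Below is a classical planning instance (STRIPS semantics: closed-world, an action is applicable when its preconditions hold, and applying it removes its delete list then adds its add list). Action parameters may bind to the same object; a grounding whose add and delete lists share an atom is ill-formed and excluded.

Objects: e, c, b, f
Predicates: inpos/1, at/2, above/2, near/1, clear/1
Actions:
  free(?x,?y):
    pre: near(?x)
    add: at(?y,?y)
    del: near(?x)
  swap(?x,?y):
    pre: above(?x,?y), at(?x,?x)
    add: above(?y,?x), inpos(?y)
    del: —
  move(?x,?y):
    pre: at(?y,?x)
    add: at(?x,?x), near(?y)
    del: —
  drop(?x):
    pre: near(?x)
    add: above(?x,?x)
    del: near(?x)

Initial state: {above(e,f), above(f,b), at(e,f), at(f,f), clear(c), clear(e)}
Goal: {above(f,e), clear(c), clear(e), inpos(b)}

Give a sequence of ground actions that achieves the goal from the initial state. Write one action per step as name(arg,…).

1. swap(f,b)  →  {above(b,f), above(e,f), above(f,b), at(e,f), at(f,f), clear(c), clear(e), inpos(b)}
2. move(f,e)  →  {above(b,f), above(e,f), above(f,b), at(e,f), at(f,f), clear(c), clear(e), inpos(b), near(e)}
3. free(e,e)  →  {above(b,f), above(e,f), above(f,b), at(e,e), at(e,f), at(f,f), clear(c), clear(e), inpos(b)}
4. swap(e,f)  →  {above(b,f), above(e,f), above(f,b), above(f,e), at(e,e), at(e,f), at(f,f), clear(c), clear(e), inpos(b), inpos(f)}

swap(f,b); move(f,e); free(e,e); swap(e,f)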